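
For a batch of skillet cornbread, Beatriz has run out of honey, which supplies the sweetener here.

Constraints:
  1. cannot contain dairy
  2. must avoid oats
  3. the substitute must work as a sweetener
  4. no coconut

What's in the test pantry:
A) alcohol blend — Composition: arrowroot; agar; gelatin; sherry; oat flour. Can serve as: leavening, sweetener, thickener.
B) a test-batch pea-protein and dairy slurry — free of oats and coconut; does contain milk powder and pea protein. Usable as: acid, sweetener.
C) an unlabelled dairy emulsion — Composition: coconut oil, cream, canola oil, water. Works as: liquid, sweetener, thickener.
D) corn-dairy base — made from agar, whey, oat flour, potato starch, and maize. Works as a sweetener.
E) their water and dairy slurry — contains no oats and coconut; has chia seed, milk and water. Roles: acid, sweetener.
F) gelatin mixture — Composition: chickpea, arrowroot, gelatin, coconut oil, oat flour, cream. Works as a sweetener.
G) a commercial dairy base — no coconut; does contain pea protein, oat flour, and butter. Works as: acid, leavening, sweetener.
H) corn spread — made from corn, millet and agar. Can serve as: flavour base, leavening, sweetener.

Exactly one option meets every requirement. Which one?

A: has oat flour, so not oat-free — reject
B: has milk powder, so not dairy-free — no
C: has cream, so not dairy-free; has coconut oil, so not coconut-free — reject
D: has oat flour, so not oat-free; has whey, so not dairy-free — no
E: has milk, so not dairy-free — out
F: has oat flour, so not oat-free; has cream, so not dairy-free (and 1 more) — reject
G: has oat flour, so not oat-free; has butter, so not dairy-free — reject
H: only corn, agar and millet; none excluded — keep

H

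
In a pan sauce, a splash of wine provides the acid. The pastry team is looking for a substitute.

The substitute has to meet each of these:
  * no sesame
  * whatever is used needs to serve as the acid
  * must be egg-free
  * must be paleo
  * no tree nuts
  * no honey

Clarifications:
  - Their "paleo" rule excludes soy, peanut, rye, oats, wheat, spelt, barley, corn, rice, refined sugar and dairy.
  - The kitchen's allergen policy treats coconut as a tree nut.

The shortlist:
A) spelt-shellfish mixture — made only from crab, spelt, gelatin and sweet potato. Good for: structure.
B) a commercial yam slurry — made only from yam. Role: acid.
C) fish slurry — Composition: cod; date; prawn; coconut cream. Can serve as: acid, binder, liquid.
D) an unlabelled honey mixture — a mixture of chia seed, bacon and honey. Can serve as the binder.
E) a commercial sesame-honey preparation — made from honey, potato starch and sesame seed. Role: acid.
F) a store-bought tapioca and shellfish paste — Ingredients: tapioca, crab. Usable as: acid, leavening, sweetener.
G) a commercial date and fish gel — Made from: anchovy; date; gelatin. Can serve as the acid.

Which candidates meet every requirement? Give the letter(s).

A: not usable as an acid; has spelt, so not paleo — no
B: no egg, no sesame — OK
C: has coconut cream, so not tree-nut-free — reject
D: not usable as an acid; has honey, so not honey-free — reject
E: has honey, so not honey-free; has sesame seed, so not sesame-free — reject
F: only crab and tapioca; none excluded — keep
G: only anchovy, gelatin and date; none excluded — OK

B, F, G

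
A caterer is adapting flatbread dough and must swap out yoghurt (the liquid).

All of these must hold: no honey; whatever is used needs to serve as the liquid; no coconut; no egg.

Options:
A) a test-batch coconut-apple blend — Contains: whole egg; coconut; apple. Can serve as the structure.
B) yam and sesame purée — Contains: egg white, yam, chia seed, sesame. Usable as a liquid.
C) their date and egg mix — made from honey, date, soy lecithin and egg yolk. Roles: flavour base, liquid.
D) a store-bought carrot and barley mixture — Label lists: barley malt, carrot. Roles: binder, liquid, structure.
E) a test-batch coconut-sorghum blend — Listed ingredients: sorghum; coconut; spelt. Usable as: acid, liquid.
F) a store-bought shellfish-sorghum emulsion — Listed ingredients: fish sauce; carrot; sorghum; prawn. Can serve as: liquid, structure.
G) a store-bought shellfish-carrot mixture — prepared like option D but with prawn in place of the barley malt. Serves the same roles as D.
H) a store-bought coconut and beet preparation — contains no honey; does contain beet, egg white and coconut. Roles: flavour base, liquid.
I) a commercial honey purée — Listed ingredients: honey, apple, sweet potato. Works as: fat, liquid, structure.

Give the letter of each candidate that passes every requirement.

A: not usable as a liquid; has coconut, so not coconut-free (and 1 more) — out
B: has egg white, so not egg-free — no
C: has egg yolk, so not egg-free; has honey, so not honey-free — out
D: only barley malt and carrot; none excluded — valid
E: has coconut, so not coconut-free — no
F: works as a liquid, no egg, no coconut — valid
G: all constraints satisfied — valid
H: has coconut, so not coconut-free; has egg white, so not egg-free — out
I: has honey, so not honey-free — out

D, F, G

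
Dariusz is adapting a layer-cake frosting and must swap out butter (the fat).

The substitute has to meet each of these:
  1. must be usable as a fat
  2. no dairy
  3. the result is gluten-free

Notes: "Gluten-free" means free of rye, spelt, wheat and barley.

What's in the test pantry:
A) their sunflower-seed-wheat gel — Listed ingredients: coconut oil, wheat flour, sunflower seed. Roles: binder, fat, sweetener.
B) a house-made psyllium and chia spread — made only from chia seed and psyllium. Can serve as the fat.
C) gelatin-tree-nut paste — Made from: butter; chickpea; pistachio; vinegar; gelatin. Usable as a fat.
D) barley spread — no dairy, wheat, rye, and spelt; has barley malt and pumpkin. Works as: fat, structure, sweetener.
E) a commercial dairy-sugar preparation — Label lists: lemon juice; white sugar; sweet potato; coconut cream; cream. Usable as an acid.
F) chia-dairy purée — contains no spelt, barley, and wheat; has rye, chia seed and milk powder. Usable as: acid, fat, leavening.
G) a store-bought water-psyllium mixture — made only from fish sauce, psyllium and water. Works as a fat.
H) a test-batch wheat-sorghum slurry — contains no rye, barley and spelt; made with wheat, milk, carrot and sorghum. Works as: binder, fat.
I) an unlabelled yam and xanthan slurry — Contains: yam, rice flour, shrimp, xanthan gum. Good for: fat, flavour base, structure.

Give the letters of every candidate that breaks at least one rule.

A: has wheat flour, so not gluten-free — out
B: works as a fat, gluten-free, no dairy — OK
C: has butter, so not dairy-free — no
D: has barley malt, so not gluten-free — reject
E: not usable as a fat; has cream, so not dairy-free — out
F: has rye, so not gluten-free; has milk powder, so not dairy-free — reject
G: no dairy, gluten-free — valid
H: has wheat, so not gluten-free; has milk, so not dairy-free — out
I: rice flour and shrimp etc. — none of it excluded — valid

A, C, D, E, F, H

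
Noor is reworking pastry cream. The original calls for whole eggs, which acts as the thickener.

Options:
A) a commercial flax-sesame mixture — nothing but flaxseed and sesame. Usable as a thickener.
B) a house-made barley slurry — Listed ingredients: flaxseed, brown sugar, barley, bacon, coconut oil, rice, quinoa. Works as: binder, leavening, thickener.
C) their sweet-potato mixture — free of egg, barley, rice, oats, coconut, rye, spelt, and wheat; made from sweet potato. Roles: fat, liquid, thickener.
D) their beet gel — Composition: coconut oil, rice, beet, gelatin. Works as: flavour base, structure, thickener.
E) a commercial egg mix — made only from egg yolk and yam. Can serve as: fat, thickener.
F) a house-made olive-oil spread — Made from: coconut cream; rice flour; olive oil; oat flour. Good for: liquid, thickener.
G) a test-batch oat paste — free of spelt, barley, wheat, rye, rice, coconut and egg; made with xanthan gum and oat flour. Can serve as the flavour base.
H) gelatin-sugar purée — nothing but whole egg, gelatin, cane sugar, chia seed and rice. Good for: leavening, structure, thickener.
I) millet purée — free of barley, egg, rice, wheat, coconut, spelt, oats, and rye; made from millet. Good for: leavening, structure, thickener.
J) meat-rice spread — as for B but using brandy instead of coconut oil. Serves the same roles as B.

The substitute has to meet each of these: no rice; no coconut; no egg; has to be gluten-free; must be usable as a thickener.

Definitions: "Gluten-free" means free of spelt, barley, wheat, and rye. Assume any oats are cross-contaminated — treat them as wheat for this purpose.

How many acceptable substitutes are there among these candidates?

3

A: only sesame and flaxseed; none excluded — keep
B: has barley, so not gluten-free; has rice, so not rice-free (and 1 more) — out
C: every rule checks out — keep
D: has rice, so not rice-free; has coconut oil, so not coconut-free — reject
E: has egg yolk, so not egg-free — reject
F: has oat flour, so not gluten-free; has rice flour, so not rice-free (and 1 more) — out
G: not usable as a thickener; has oat flour, so not gluten-free — no
H: has rice, so not rice-free; has whole egg, so not egg-free — reject
I: nothing on the exclusion list — valid
J: has barley, so not gluten-free; has rice, so not rice-free — no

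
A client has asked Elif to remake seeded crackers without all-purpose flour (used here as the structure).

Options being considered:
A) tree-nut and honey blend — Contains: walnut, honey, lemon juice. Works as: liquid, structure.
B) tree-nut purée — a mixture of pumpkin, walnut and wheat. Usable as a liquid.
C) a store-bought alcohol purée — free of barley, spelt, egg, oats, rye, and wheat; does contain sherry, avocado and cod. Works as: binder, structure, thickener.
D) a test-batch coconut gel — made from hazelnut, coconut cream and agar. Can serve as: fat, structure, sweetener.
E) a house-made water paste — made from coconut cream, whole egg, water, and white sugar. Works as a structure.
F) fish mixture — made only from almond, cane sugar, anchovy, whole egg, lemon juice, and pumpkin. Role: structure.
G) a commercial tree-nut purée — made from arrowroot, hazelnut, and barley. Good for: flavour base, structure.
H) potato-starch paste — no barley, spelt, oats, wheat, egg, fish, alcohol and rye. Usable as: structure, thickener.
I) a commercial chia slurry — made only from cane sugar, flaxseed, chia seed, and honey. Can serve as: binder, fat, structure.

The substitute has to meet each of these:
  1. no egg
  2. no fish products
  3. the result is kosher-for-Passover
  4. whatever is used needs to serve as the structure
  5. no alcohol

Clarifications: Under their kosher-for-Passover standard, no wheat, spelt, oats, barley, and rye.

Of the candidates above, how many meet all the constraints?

4

A: every rule checks out — keep
B: not usable as a structure; has wheat, so not kosher-for-Passover — reject
C: has sherry, so not alcohol-free; has cod, so not fish-free — out
D: only coconut cream, hazelnut, and agar; none excluded — OK
E: has whole egg, so not egg-free — no
F: has whole egg, so not egg-free; has anchovy, so not fish-free — no
G: has barley, so not kosher-for-Passover — out
H: no alcohol, no egg — OK
I: nothing on the exclusion list — OK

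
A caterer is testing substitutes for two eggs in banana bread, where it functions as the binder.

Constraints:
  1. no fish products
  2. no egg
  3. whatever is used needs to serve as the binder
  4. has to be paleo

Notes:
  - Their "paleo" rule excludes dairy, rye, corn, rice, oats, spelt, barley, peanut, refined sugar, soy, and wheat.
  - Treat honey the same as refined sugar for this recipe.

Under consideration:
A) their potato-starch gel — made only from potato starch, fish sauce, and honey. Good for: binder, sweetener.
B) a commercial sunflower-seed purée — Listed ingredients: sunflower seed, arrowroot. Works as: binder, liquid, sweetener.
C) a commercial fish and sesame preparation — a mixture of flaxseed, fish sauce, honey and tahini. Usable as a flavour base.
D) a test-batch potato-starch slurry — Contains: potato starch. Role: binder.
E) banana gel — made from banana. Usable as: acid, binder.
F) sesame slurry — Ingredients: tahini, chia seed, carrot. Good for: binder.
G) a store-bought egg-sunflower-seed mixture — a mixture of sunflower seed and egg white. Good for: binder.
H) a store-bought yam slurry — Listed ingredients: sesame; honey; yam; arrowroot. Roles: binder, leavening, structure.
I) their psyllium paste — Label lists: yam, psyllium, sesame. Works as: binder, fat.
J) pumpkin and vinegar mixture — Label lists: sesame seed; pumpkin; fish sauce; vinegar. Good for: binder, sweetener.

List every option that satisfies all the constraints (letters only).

A: has honey, so not paleo; has fish sauce, so not fish-free — out
B: works as a binder, paleo, no fish — keep
C: not usable as a binder; has honey, so not paleo (and 1 more) — reject
D: every rule checks out — valid
E: nothing on the exclusion list — OK
F: only tahini, chia seed and carrot; none excluded — OK
G: has egg white, so not egg-free — out
H: has honey, so not paleo — no
I: only sesame, psyllium, and yam; none excluded — OK
J: has fish sauce, so not fish-free — reject

B, D, E, F, I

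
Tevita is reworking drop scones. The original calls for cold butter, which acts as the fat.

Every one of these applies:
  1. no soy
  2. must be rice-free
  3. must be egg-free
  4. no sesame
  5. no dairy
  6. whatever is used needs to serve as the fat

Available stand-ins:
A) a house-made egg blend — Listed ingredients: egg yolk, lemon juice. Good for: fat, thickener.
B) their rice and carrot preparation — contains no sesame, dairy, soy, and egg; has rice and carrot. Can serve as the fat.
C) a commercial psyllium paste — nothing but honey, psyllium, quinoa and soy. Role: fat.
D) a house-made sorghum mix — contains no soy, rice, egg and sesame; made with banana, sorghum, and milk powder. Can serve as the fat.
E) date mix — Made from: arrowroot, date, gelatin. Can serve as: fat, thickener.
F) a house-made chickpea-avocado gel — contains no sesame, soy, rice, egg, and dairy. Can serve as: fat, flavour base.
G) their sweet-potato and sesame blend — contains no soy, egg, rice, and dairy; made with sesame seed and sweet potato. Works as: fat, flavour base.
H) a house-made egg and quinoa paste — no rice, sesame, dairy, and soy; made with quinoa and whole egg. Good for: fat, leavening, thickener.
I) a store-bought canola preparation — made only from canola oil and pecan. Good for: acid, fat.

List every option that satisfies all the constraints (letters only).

E, F, I

A: has egg yolk, so not egg-free — out
B: has rice, so not rice-free — out
C: has soy, so not soy-free — no
D: has milk powder, so not dairy-free — reject
E: no egg, no dairy — OK
F: works as a fat, no sesame, no soy — OK
G: has sesame seed, so not sesame-free — reject
H: has whole egg, so not egg-free — out
I: nothing on the exclusion list — valid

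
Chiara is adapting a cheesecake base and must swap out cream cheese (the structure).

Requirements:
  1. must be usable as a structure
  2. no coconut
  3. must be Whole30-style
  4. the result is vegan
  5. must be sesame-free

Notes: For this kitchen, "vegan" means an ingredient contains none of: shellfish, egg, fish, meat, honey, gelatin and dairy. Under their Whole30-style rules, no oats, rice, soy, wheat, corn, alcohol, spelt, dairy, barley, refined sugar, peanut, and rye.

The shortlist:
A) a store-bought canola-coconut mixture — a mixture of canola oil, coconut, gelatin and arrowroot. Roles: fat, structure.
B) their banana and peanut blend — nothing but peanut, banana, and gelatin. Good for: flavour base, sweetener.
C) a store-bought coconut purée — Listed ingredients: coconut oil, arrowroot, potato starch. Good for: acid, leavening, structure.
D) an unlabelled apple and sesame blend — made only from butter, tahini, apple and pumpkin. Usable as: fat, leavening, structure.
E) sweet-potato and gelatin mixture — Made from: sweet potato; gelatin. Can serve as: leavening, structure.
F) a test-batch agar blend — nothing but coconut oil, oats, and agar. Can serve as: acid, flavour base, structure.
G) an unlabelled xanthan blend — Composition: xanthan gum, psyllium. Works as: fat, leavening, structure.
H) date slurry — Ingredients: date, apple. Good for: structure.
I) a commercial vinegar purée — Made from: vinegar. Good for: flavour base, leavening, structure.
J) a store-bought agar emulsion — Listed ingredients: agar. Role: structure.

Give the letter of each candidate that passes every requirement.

G, H, I, J

A: has gelatin, so not vegan; has coconut, so not coconut-free — reject
B: not usable as a structure; has gelatin, so not vegan (and 1 more) — no
C: has coconut oil, so not coconut-free — out
D: has butter, so not vegan; has butter, so not Whole30-style (and 1 more) — no
E: has gelatin, so not vegan — no
F: has oats, so not Whole30-style; has coconut oil, so not coconut-free — reject
G: works as a structure, vegan, no coconut — OK
H: works as a structure, Whole30-style, vegan — OK
I: only vinegar; none excluded — valid
J: every rule checks out — OK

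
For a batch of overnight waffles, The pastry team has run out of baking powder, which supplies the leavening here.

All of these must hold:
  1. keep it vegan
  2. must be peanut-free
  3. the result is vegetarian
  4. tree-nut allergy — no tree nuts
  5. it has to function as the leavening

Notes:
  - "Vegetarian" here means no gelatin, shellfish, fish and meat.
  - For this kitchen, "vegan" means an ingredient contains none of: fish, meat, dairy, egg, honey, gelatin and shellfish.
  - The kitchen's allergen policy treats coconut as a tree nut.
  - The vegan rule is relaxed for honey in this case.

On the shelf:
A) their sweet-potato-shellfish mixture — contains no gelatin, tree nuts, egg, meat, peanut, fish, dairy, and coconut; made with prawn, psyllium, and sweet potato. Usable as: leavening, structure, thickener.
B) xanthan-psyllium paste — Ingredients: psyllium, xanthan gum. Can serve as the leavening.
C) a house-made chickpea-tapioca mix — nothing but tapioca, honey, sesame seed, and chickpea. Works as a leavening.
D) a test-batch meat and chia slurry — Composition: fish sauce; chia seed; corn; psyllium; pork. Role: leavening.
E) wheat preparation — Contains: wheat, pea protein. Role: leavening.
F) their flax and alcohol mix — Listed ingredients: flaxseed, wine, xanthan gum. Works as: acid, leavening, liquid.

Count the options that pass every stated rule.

4

A: has prawn, so not vegetarian; has prawn, so not vegan — reject
B: only xanthan gum and psyllium; none excluded — OK
C: honey is permitted under the vegan carve-out; nothing else excluded — valid
D: has fish sauce, so not vegetarian; has fish sauce, so not vegan — reject
E: nothing on the exclusion list — keep
F: works as a leavening, vegetarian, vegan — keep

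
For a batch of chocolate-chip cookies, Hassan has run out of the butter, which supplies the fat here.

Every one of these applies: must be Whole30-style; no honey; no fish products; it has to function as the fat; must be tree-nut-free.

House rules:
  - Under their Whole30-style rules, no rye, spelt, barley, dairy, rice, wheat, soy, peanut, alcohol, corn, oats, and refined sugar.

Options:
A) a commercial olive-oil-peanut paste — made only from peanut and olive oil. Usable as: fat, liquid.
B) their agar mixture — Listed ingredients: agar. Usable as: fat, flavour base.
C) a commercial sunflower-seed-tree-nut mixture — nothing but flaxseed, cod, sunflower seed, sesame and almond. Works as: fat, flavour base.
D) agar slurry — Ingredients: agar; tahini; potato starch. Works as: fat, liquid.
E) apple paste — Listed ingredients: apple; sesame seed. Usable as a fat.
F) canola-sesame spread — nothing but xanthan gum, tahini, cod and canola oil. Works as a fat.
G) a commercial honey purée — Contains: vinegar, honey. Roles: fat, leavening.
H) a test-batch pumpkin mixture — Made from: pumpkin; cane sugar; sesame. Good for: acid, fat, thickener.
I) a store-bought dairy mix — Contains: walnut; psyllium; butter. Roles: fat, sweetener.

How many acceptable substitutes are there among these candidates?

A: has peanut, so not Whole30-style — no
B: all constraints satisfied — keep
C: has almond, so not tree-nut-free; has cod, so not fish-free — out
D: all constraints satisfied — valid
E: only sesame seed and apple; none excluded — valid
F: has cod, so not fish-free — reject
G: has honey, so not honey-free — reject
H: has cane sugar, so not Whole30-style — out
I: has butter, so not Whole30-style; has walnut, so not tree-nut-free — reject

3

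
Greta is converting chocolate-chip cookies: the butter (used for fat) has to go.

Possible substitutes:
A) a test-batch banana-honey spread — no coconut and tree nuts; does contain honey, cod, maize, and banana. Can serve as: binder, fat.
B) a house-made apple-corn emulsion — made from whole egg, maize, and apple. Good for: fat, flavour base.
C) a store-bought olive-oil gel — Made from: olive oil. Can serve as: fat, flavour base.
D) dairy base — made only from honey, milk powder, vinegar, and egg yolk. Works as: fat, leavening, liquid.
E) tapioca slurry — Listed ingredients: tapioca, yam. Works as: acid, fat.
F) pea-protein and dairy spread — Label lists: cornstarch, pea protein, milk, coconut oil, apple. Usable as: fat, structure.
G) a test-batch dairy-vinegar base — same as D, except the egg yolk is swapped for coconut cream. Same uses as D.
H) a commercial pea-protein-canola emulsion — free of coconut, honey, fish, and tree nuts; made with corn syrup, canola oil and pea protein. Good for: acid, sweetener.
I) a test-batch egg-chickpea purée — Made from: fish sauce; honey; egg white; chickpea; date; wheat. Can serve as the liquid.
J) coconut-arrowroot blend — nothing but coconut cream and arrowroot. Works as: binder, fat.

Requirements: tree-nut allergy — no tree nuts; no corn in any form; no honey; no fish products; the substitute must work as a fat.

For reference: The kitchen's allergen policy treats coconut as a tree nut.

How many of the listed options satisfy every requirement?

A: has cod, so not fish-free; has maize, so not corn-free (and 1 more) — out
B: has maize, so not corn-free — no
C: tree-nut-free, no corn — valid
D: has honey, so not honey-free — reject
E: nothing on the exclusion list — keep
F: has cornstarch, so not corn-free; has coconut oil, so not tree-nut-free — no
G: has honey, so not honey-free; has coconut cream, so not tree-nut-free — reject
H: not usable as a fat; has corn syrup, so not corn-free — no
I: not usable as a fat; has fish sauce, so not fish-free (and 1 more) — no
J: has coconut cream, so not tree-nut-free — reject

2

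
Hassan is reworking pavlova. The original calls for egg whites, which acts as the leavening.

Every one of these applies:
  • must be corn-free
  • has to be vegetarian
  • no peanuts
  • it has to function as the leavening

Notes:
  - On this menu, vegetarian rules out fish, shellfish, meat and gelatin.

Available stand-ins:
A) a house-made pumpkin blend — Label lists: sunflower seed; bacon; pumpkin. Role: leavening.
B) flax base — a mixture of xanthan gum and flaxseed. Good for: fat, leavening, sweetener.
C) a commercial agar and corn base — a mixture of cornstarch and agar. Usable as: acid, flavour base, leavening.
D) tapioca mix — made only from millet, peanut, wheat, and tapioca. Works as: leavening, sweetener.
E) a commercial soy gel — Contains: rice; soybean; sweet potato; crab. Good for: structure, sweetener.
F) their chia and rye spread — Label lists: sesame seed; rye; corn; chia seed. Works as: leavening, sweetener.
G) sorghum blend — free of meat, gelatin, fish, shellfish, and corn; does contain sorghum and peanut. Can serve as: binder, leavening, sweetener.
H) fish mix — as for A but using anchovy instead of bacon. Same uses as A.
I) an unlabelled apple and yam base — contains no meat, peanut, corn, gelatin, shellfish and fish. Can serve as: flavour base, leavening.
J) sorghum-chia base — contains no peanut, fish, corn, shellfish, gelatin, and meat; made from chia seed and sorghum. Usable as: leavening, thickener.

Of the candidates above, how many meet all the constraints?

A: has bacon, so not vegetarian — out
B: works as a leavening, no corn, vegetarian — valid
C: has cornstarch, so not corn-free — no
D: has peanut, so not peanut-free — out
E: not usable as a leavening; has crab, so not vegetarian — reject
F: has corn, so not corn-free — out
G: has peanut, so not peanut-free — out
H: has anchovy, so not vegetarian — no
I: works as a leavening, no peanut, no corn — OK
J: no corn, vegetarian — OK

3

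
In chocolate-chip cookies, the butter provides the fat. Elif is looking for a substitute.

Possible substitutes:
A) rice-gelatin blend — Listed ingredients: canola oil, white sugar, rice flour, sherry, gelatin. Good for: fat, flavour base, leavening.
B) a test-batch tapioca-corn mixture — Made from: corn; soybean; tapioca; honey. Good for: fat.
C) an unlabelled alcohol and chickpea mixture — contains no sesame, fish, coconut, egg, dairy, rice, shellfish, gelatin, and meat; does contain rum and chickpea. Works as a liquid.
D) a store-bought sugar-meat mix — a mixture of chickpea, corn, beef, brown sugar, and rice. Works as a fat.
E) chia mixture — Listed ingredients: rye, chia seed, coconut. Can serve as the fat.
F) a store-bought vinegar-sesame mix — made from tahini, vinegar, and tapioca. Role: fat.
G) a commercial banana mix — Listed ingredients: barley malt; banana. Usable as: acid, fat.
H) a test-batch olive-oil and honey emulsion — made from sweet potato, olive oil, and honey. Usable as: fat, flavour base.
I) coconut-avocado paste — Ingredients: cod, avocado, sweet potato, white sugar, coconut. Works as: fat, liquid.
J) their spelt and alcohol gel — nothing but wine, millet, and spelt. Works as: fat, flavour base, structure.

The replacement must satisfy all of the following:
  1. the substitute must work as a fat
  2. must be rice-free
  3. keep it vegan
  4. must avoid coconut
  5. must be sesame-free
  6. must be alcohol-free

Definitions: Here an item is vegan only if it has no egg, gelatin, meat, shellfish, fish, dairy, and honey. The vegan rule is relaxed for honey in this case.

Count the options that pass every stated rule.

A: has gelatin, so not vegan; has sherry, so not alcohol-free (and 1 more) — out
B: honey is permitted under the vegan carve-out; nothing else excluded — valid
C: not usable as a fat; has rum, so not alcohol-free — out
D: has beef, so not vegan; has rice, so not rice-free — reject
E: has coconut, so not coconut-free — reject
F: has tahini, so not sesame-free — no
G: only barley malt and banana; none excluded — valid
H: honey is permitted under the vegan carve-out; nothing else excluded — valid
I: has cod, so not vegan; has coconut, so not coconut-free — out
J: has wine, so not alcohol-free — out

3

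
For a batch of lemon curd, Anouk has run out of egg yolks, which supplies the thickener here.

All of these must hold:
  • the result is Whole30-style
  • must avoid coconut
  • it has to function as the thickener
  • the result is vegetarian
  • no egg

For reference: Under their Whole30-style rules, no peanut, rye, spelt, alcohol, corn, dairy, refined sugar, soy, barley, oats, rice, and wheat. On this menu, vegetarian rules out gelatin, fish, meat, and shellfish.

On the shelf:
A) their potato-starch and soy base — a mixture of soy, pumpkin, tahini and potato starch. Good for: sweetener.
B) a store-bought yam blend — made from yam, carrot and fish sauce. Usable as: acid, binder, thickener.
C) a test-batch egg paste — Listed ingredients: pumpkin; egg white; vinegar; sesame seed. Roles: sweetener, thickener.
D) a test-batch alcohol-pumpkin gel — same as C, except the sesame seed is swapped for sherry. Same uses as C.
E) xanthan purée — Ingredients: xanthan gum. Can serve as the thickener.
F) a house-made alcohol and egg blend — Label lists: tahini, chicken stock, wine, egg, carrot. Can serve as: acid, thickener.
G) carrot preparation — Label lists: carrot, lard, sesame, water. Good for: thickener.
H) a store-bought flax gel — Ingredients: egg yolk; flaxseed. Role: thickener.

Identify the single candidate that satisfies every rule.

E

A: not usable as a thickener; has soy, so not Whole30-style — reject
B: has fish sauce, so not vegetarian — no
C: has egg white, so not egg-free — no
D: has sherry, so not Whole30-style; has egg white, so not egg-free — reject
E: works as a thickener, vegetarian, Whole30-style — keep
F: has wine, so not Whole30-style; has chicken stock, so not vegetarian (and 1 more) — no
G: has lard, so not vegetarian — reject
H: has egg yolk, so not egg-free — out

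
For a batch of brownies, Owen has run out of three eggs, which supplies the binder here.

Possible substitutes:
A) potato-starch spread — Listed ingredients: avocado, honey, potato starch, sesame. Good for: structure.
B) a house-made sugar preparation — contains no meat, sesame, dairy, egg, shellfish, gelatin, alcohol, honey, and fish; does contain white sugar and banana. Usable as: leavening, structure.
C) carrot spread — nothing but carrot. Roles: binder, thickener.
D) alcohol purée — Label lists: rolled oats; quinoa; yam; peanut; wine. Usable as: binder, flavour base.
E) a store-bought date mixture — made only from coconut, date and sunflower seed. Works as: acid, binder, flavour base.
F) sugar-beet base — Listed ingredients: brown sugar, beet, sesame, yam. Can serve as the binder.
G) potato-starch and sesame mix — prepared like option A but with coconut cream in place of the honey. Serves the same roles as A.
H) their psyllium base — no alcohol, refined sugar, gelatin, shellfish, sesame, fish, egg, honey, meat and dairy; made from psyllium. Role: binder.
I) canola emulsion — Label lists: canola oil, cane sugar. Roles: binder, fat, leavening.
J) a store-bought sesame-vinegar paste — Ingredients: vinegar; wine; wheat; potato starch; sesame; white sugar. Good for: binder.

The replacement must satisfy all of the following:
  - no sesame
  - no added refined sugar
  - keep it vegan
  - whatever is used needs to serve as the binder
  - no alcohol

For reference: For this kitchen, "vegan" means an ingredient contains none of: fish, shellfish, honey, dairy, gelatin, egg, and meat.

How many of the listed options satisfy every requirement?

3

A: not usable as a binder; has honey, so not vegan (and 1 more) — out
B: not usable as a binder; has white sugar, so not no-added-sugar — no
C: works as a binder, vegan, no refined sugar — OK
D: has wine, so not alcohol-free — no
E: all constraints satisfied — keep
F: has brown sugar, so not no-added-sugar; has sesame, so not sesame-free — reject
G: not usable as a binder; has sesame, so not sesame-free — no
H: all constraints satisfied — valid
I: has cane sugar, so not no-added-sugar — reject
J: has white sugar, so not no-added-sugar; has wine, so not alcohol-free (and 1 more) — out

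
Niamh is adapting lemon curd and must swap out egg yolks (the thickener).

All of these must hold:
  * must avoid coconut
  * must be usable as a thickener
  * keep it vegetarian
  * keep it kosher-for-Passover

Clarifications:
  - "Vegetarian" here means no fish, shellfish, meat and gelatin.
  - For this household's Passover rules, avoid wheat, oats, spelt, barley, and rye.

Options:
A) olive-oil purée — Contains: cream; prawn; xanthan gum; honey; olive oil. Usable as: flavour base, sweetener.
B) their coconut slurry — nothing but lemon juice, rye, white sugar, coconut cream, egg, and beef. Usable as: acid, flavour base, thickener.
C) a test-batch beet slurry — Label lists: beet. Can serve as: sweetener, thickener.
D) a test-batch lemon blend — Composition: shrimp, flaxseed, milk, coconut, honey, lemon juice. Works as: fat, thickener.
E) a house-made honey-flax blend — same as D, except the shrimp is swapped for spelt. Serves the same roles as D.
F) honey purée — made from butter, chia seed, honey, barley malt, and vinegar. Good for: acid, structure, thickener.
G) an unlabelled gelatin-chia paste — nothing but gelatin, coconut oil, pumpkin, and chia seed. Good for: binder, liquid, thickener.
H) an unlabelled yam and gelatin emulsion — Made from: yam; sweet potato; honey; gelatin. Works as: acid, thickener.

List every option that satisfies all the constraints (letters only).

A: not usable as a thickener; has prawn, so not vegetarian — reject
B: has beef, so not vegetarian; has rye, so not kosher-for-Passover (and 1 more) — out
C: only beet; none excluded — valid
D: has shrimp, so not vegetarian; has coconut, so not coconut-free — out
E: has spelt, so not kosher-for-Passover; has coconut, so not coconut-free — reject
F: has barley malt, so not kosher-for-Passover — reject
G: has gelatin, so not vegetarian; has coconut oil, so not coconut-free — no
H: has gelatin, so not vegetarian — no

C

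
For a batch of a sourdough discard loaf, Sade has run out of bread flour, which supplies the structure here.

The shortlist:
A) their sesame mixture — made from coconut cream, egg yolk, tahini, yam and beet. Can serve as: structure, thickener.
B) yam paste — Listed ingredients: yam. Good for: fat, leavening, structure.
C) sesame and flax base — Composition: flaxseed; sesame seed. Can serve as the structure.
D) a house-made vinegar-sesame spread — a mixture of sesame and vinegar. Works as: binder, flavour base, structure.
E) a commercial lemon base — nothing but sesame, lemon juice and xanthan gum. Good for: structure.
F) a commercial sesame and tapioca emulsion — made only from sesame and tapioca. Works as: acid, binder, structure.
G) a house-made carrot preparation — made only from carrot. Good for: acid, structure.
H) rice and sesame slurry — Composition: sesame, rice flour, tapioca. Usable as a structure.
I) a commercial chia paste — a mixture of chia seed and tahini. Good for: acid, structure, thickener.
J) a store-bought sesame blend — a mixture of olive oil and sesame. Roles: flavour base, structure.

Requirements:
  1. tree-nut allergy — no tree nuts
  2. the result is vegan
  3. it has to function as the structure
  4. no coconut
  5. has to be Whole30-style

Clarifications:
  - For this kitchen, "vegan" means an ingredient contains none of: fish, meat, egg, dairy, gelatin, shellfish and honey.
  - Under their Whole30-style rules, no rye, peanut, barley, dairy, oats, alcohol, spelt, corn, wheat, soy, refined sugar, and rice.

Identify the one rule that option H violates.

usable as a structure: satisfied
vegan: satisfied
Whole30-style: has rice flour — fails
coconut-free: satisfied
tree-nut-free: satisfied

Whole30-style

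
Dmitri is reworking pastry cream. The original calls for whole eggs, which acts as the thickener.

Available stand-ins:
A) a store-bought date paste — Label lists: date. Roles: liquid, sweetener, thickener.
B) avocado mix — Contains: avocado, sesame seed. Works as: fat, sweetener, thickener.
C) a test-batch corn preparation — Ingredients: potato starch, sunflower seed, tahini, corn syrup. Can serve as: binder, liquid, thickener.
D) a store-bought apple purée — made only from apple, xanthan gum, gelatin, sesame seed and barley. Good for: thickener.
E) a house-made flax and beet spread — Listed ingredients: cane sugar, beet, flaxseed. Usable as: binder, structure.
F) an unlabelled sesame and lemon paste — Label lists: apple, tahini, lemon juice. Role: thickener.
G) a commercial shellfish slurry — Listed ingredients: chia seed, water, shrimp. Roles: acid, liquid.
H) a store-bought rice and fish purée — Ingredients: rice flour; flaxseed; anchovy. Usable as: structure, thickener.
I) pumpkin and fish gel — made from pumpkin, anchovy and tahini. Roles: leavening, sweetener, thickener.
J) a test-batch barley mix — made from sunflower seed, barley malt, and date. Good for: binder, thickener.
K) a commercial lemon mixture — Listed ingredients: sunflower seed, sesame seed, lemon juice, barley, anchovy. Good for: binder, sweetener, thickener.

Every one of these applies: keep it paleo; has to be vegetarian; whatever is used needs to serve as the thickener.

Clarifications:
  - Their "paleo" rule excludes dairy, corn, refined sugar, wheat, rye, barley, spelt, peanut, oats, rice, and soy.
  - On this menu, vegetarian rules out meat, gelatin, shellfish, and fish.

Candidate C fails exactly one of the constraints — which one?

usable as a thickener: satisfied
paleo: has corn syrup — fails
vegetarian: satisfied

paleo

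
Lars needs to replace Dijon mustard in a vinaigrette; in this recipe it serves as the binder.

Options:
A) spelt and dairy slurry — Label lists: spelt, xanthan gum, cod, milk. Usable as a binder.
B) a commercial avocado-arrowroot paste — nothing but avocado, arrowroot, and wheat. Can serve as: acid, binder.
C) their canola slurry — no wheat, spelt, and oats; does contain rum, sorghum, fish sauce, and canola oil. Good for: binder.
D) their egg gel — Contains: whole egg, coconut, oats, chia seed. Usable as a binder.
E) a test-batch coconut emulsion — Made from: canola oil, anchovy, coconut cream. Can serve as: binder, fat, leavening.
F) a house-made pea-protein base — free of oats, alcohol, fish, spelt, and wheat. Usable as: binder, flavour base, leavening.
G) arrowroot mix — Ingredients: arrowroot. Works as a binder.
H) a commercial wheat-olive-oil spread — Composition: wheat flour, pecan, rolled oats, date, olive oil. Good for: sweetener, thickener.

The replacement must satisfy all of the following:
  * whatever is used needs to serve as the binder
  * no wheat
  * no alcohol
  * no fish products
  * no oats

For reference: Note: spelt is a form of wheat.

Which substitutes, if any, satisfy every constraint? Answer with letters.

A: has cod, so not fish-free; has spelt, so not wheat-free — no
B: has wheat, so not wheat-free — reject
C: has fish sauce, so not fish-free; has rum, so not alcohol-free — no
D: has oats, so not oat-free — reject
E: has anchovy, so not fish-free — out
F: no alcohol, no oats — keep
G: only arrowroot; none excluded — OK
H: not usable as a binder; has wheat flour, so not wheat-free (and 1 more) — reject

F, G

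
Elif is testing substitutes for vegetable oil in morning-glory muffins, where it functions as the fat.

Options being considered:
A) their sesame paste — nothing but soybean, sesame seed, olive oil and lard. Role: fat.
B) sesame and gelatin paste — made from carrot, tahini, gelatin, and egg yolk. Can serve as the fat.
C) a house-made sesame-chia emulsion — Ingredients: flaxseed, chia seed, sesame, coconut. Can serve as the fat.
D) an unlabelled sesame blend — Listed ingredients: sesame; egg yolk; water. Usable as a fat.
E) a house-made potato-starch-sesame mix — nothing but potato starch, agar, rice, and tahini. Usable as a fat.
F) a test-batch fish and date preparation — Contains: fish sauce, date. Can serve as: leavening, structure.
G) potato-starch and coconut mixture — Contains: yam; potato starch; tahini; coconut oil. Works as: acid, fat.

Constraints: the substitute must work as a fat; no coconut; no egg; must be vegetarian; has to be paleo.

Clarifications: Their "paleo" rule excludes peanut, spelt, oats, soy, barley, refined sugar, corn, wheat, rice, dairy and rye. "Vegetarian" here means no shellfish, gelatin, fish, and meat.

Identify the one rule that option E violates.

usable as a fat: satisfied
paleo: has rice — fails
vegetarian: satisfied
coconut-free: satisfied
egg-free: satisfied

paleo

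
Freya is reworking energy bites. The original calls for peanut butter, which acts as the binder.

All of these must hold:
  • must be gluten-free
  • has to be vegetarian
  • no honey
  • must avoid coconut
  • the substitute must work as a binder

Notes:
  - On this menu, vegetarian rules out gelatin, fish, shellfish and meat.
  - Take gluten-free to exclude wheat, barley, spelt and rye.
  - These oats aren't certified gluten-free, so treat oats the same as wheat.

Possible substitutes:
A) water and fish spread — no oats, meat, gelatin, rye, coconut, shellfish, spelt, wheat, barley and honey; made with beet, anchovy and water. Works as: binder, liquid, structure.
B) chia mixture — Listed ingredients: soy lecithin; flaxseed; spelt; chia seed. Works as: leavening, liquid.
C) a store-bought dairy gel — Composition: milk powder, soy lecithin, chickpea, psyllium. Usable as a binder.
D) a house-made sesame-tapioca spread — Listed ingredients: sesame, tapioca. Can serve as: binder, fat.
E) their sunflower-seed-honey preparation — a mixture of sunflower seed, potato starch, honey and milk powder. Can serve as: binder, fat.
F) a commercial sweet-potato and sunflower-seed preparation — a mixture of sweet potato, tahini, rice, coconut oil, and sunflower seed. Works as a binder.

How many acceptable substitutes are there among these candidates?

A: has anchovy, so not vegetarian — reject
B: not usable as a binder; has spelt, so not gluten-free — reject
C: all constraints satisfied — valid
D: nothing on the exclusion list — keep
E: has honey, so not honey-free — out
F: has coconut oil, so not coconut-free — out

2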